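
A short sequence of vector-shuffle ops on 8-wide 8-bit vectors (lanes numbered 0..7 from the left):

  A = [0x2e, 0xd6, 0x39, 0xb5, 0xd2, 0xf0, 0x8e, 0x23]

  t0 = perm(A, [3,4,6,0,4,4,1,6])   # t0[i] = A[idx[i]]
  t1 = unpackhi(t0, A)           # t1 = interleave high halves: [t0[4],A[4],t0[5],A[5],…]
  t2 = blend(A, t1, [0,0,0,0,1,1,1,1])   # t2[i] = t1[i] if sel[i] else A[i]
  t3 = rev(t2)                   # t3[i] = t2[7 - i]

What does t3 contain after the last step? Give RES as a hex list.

→ t0 |b5|d2|8e|2e|d2|d2|d6|8e|
→ t1 |d2|d2|d2|f0|d6|8e|8e|23|
→ t2 |2e|d6|39|b5|d6|8e|8e|23|
→ t3 |23|8e|8e|d6|b5|39|d6|2e|

RES = [0x23, 0x8e, 0x8e, 0xd6, 0xb5, 0x39, 0xd6, 0x2e]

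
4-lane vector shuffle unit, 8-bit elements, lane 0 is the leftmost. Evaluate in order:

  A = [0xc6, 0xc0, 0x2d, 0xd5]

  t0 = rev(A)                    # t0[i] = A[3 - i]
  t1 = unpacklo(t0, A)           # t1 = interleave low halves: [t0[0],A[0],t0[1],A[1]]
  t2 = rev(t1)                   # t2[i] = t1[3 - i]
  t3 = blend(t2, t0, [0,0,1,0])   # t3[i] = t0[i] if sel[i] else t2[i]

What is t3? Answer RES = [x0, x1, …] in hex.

t0 = [0xd5, 0x2d, 0xc0, 0xc6]
t1 = [0xd5, 0xc6, 0x2d, 0xc0]
t2 = [0xc0, 0x2d, 0xc6, 0xd5]
t3 = [0xc0, 0x2d, 0xc0, 0xd5]

RES = [0xc0, 0x2d, 0xc0, 0xd5]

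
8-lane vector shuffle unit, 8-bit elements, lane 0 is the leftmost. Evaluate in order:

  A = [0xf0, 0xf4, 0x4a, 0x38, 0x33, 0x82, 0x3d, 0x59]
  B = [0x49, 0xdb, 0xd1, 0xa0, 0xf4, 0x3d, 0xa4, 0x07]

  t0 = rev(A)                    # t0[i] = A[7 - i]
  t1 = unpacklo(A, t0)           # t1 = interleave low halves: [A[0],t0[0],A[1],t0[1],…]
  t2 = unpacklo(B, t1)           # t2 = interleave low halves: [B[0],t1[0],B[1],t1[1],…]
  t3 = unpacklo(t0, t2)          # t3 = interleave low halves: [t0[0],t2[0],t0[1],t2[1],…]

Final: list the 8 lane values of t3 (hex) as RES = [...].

→ t0 |59|3d|82|33|38|4a|f4|f0|
→ t1 |f0|59|f4|3d|4a|82|38|33|
→ t2 |49|f0|db|59|d1|f4|a0|3d|
→ t3 |59|49|3d|f0|82|db|33|59|

RES = [ 0x59  0x49  0x3d  0xf0  0x82  0xdb  0x33  0x59 ]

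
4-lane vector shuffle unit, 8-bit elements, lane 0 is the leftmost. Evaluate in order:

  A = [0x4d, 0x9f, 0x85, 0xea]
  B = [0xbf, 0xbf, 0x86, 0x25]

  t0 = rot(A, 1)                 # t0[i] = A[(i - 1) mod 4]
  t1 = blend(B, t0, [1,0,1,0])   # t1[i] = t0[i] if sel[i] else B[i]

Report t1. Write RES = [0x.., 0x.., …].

RES = [ 0xea  0xbf  0x9f  0x25 ]

t0 = [0xea, 0x4d, 0x9f, 0x85]
t1 = [0xea, 0xbf, 0x9f, 0x25]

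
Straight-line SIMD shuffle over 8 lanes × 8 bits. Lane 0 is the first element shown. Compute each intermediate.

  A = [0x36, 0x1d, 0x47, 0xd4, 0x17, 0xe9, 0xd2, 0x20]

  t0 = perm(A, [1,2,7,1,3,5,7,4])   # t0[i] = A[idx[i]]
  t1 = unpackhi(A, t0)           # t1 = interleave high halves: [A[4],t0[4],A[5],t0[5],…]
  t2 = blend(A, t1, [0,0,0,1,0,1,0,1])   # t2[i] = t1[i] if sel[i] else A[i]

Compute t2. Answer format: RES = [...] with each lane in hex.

RES = [0x36, 0x1d, 0x47, 0xe9, 0x17, 0x20, 0xd2, 0x17]

→ t0 |1d|47|20|1d|d4|e9|20|17|
→ t1 |17|d4|e9|e9|d2|20|20|17|
→ t2 |36|1d|47|e9|17|20|d2|17|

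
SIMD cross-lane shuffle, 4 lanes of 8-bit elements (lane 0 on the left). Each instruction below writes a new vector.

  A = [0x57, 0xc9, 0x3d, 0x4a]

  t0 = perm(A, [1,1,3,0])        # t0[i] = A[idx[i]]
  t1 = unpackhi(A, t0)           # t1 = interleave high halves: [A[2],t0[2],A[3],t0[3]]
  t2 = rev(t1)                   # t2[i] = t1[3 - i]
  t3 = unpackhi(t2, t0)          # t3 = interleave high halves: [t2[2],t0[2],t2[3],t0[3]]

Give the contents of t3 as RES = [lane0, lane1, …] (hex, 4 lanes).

RES = [ 0x4a  0x4a  0x3d  0x57 ]

t0 = [0xc9, 0xc9, 0x4a, 0x57]
t1 = [0x3d, 0x4a, 0x4a, 0x57]
t2 = [0x57, 0x4a, 0x4a, 0x3d]
t3 = [0x4a, 0x4a, 0x3d, 0x57]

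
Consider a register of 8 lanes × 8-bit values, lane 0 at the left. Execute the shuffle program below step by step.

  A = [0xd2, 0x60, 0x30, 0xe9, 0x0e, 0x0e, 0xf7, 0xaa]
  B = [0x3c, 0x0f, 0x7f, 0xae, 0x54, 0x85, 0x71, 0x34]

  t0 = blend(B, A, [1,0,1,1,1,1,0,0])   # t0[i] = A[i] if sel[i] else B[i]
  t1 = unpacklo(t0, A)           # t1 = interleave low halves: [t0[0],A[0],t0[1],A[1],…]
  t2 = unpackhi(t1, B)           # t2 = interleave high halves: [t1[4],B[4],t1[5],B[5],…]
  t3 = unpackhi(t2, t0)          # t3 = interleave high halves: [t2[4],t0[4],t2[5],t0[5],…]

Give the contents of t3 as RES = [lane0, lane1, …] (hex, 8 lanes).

  t0: d2 0f 30 e9 0e 0e 71 34
  t1: d2 d2 0f 60 30 30 e9 e9
  t2: 30 54 30 85 e9 71 e9 34
  t3: e9 0e 71 0e e9 71 34 34

RES = [0xe9, 0x0e, 0x71, 0x0e, 0xe9, 0x71, 0x34, 0x34]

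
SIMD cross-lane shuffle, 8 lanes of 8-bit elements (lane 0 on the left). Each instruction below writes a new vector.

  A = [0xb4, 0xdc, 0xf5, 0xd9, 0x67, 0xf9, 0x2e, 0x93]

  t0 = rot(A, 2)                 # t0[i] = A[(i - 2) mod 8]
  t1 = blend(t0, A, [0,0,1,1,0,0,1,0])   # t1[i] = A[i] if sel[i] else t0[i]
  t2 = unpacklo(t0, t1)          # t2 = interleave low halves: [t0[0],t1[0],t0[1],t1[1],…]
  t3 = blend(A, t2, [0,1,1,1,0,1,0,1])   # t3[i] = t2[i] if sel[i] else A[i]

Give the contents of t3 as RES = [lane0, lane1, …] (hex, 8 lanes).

RES = [0xb4, 0x2e, 0x93, 0x93, 0x67, 0xf5, 0x2e, 0xd9]

→ t0 |2e|93|b4|dc|f5|d9|67|f9|
→ t1 |2e|93|f5|d9|f5|d9|2e|f9|
→ t2 |2e|2e|93|93|b4|f5|dc|d9|
→ t3 |b4|2e|93|93|67|f5|2e|d9|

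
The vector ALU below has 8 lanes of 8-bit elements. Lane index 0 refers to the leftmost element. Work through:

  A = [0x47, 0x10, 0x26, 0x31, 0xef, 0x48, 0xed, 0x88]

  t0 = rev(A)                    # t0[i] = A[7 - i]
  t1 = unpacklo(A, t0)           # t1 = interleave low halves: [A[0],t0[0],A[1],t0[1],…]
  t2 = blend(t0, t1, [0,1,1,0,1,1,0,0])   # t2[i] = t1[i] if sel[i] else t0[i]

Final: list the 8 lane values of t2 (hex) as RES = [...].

RES = [ 0x88  0x88  0x10  0xef  0x26  0x48  0x10  0x47 ]

→ t0 |88|ed|48|ef|31|26|10|47|
→ t1 |47|88|10|ed|26|48|31|ef|
→ t2 |88|88|10|ef|26|48|10|47|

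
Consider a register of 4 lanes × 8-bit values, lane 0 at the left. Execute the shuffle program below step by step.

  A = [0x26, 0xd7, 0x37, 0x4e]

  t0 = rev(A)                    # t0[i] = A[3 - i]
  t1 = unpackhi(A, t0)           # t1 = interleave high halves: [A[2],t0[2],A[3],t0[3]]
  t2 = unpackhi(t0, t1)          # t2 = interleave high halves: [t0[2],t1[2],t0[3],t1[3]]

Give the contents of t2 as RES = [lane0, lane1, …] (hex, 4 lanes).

  t0: 4e 37 d7 26
  t1: 37 d7 4e 26
  t2: d7 4e 26 26

RES = [0xd7, 0x4e, 0x26, 0x26]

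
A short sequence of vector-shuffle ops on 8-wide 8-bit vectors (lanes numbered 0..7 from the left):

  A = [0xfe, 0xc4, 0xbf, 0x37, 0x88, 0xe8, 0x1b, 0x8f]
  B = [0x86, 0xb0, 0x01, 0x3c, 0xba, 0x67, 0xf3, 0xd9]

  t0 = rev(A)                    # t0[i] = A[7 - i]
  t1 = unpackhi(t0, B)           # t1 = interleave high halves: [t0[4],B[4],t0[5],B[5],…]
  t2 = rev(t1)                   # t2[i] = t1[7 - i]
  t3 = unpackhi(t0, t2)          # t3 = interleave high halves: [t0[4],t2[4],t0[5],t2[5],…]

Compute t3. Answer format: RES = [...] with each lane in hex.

t0 = [0x8f, 0x1b, 0xe8, 0x88, 0x37, 0xbf, 0xc4, 0xfe]
t1 = [0x37, 0xba, 0xbf, 0x67, 0xc4, 0xf3, 0xfe, 0xd9]
t2 = [0xd9, 0xfe, 0xf3, 0xc4, 0x67, 0xbf, 0xba, 0x37]
t3 = [0x37, 0x67, 0xbf, 0xbf, 0xc4, 0xba, 0xfe, 0x37]

RES = [0x37, 0x67, 0xbf, 0xbf, 0xc4, 0xba, 0xfe, 0x37]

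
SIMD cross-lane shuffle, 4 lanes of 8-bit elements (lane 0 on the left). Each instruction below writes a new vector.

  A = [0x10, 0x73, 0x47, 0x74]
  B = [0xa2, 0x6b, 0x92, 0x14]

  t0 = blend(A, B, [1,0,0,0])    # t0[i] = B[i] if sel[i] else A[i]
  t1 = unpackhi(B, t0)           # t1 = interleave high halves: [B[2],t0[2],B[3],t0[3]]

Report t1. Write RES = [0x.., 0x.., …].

  t0: a2 73 47 74
  t1: 92 47 14 74

RES = [0x92, 0x47, 0x14, 0x74]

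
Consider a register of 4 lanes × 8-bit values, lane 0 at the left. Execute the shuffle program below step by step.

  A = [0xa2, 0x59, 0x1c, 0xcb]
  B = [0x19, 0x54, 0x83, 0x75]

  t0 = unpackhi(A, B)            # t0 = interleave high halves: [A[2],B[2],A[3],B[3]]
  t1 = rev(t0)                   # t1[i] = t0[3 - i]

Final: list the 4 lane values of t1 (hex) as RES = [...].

RES = [ 0x75  0xcb  0x83  0x1c ]

  t0: 1c 83 cb 75
  t1: 75 cb 83 1c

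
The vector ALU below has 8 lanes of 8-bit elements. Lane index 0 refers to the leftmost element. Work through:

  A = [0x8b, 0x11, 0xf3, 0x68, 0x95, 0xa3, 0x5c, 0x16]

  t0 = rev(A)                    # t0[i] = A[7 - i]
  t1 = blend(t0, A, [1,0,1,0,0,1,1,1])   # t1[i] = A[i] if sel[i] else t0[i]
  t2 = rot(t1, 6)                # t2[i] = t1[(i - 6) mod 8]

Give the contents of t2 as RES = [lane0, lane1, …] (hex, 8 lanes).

RES = [0xf3, 0x95, 0x68, 0xa3, 0x5c, 0x16, 0x8b, 0x5c]

→ t0 |16|5c|a3|95|68|f3|11|8b|
→ t1 |8b|5c|f3|95|68|a3|5c|16|
→ t2 |f3|95|68|a3|5c|16|8b|5c|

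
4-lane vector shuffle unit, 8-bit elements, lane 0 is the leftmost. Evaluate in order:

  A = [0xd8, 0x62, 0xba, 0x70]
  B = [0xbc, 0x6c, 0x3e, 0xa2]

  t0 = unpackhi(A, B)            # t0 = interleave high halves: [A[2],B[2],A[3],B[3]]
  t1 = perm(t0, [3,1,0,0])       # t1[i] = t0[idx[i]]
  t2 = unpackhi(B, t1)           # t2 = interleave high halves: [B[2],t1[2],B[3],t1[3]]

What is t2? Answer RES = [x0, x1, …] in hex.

→ t0 |ba|3e|70|a2|
→ t1 |a2|3e|ba|ba|
→ t2 |3e|ba|a2|ba|

RES = [0x3e, 0xba, 0xa2, 0xba]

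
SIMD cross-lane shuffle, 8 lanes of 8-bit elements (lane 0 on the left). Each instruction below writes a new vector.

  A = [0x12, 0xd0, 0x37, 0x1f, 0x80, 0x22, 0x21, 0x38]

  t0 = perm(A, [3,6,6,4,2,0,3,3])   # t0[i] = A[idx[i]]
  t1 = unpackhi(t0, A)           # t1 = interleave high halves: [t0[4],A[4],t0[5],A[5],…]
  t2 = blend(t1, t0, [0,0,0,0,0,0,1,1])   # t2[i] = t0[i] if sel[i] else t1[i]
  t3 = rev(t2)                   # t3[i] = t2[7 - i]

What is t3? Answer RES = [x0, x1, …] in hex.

RES = [0x1f, 0x1f, 0x21, 0x1f, 0x22, 0x12, 0x80, 0x37]

→ t0 |1f|21|21|80|37|12|1f|1f|
→ t1 |37|80|12|22|1f|21|1f|38|
→ t2 |37|80|12|22|1f|21|1f|1f|
→ t3 |1f|1f|21|1f|22|12|80|37|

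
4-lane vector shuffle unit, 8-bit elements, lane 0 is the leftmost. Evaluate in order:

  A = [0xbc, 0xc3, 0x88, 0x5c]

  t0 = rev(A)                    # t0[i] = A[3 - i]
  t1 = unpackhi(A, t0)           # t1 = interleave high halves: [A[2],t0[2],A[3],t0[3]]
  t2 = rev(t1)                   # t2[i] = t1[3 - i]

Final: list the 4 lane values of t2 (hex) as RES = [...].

RES = [0xbc, 0x5c, 0xc3, 0x88]

→ t0 |5c|88|c3|bc|
→ t1 |88|c3|5c|bc|
→ t2 |bc|5c|c3|88|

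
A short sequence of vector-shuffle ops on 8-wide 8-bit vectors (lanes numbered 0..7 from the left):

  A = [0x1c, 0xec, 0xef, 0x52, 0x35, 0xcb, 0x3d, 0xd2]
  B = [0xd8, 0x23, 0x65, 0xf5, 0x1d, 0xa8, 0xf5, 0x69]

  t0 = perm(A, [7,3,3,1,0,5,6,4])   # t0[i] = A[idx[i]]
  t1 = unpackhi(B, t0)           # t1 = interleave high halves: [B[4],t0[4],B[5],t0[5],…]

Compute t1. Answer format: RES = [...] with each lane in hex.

RES = [0x1d, 0x1c, 0xa8, 0xcb, 0xf5, 0x3d, 0x69, 0x35]

→ t0 |d2|52|52|ec|1c|cb|3d|35|
→ t1 |1d|1c|a8|cb|f5|3d|69|35|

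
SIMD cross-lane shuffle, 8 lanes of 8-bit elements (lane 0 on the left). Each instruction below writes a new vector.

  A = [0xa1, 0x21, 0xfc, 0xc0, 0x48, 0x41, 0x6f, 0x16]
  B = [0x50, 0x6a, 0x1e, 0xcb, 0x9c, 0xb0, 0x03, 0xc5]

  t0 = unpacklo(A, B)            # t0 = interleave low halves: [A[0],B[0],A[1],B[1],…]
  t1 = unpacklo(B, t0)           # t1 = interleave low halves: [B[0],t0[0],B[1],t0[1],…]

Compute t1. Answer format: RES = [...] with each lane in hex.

→ t0 |a1|50|21|6a|fc|1e|c0|cb|
→ t1 |50|a1|6a|50|1e|21|cb|6a|

RES = [0x50, 0xa1, 0x6a, 0x50, 0x1e, 0x21, 0xcb, 0x6a]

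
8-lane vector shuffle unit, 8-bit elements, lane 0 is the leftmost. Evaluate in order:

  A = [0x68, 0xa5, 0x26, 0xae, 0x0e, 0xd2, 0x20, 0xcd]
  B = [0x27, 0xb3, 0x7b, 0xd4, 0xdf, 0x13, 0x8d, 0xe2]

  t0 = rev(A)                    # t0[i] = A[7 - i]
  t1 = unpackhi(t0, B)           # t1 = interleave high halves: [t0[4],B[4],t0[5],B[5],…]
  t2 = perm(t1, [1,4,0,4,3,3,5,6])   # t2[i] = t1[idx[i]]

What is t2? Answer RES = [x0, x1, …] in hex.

→ t0 |cd|20|d2|0e|ae|26|a5|68|
→ t1 |ae|df|26|13|a5|8d|68|e2|
→ t2 |df|a5|ae|a5|13|13|8d|68|

RES = [ 0xdf  0xa5  0xae  0xa5  0x13  0x13  0x8d  0x68 ]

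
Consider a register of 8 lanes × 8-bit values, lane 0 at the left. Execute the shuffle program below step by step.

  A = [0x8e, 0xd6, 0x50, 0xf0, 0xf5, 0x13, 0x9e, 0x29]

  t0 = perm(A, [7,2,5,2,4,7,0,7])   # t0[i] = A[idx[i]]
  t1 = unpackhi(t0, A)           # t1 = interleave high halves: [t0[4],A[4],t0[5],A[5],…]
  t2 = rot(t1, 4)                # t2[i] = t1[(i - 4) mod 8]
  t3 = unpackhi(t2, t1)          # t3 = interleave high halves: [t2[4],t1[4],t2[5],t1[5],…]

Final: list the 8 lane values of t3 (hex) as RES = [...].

RES = [ 0xf5  0x8e  0xf5  0x9e  0x29  0x29  0x13  0x29 ]

t0 = [0x29, 0x50, 0x13, 0x50, 0xf5, 0x29, 0x8e, 0x29]
t1 = [0xf5, 0xf5, 0x29, 0x13, 0x8e, 0x9e, 0x29, 0x29]
t2 = [0x8e, 0x9e, 0x29, 0x29, 0xf5, 0xf5, 0x29, 0x13]
t3 = [0xf5, 0x8e, 0xf5, 0x9e, 0x29, 0x29, 0x13, 0x29]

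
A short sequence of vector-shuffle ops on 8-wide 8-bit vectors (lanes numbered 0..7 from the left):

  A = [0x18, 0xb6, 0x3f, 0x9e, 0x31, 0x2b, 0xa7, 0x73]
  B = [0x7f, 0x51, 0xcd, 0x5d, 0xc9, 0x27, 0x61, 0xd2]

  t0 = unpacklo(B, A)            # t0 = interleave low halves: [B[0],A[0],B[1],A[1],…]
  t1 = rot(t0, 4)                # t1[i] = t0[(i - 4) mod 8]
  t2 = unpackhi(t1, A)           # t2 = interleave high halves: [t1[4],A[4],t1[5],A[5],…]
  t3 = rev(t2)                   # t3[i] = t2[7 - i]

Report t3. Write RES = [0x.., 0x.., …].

→ t0 |7f|18|51|b6|cd|3f|5d|9e|
→ t1 |cd|3f|5d|9e|7f|18|51|b6|
→ t2 |7f|31|18|2b|51|a7|b6|73|
→ t3 |73|b6|a7|51|2b|18|31|7f|

RES = [ 0x73  0xb6  0xa7  0x51  0x2b  0x18  0x31  0x7f ]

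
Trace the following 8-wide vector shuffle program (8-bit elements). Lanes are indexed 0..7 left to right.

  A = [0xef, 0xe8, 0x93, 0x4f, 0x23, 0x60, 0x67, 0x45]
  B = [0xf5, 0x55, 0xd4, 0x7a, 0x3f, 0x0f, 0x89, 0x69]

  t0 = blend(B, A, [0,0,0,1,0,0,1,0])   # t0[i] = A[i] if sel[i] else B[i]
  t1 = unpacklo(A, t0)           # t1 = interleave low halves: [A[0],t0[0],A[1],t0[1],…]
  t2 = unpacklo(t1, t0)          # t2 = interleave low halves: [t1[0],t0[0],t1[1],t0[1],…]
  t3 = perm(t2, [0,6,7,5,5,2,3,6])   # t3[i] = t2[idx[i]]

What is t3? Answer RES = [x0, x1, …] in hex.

→ t0 |f5|55|d4|4f|3f|0f|67|69|
→ t1 |ef|f5|e8|55|93|d4|4f|4f|
→ t2 |ef|f5|f5|55|e8|d4|55|4f|
→ t3 |ef|55|4f|d4|d4|f5|55|55|

RES = [ 0xef  0x55  0x4f  0xd4  0xd4  0xf5  0x55  0x55 ]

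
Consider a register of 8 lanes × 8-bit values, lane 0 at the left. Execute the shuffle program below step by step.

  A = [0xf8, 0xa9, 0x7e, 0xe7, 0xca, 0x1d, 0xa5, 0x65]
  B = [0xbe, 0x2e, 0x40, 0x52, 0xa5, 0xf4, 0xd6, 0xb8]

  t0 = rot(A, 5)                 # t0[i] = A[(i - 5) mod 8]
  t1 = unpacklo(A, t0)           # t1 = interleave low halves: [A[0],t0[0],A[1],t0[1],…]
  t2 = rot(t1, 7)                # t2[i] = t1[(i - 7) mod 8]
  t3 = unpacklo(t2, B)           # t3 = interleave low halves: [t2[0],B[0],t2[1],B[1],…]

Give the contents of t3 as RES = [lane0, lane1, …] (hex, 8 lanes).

RES = [0xe7, 0xbe, 0xa9, 0x2e, 0xca, 0x40, 0x7e, 0x52]

t0 = [0xe7, 0xca, 0x1d, 0xa5, 0x65, 0xf8, 0xa9, 0x7e]
t1 = [0xf8, 0xe7, 0xa9, 0xca, 0x7e, 0x1d, 0xe7, 0xa5]
t2 = [0xe7, 0xa9, 0xca, 0x7e, 0x1d, 0xe7, 0xa5, 0xf8]
t3 = [0xe7, 0xbe, 0xa9, 0x2e, 0xca, 0x40, 0x7e, 0x52]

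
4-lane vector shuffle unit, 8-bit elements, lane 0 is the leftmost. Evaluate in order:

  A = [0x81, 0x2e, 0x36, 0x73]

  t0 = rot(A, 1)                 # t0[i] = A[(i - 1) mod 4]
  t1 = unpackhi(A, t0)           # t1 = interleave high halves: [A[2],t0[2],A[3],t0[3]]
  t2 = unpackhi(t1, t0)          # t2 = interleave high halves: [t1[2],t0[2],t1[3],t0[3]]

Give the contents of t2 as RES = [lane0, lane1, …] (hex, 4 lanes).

t0 = [0x73, 0x81, 0x2e, 0x36]
t1 = [0x36, 0x2e, 0x73, 0x36]
t2 = [0x73, 0x2e, 0x36, 0x36]

RES = [0x73, 0x2e, 0x36, 0x36]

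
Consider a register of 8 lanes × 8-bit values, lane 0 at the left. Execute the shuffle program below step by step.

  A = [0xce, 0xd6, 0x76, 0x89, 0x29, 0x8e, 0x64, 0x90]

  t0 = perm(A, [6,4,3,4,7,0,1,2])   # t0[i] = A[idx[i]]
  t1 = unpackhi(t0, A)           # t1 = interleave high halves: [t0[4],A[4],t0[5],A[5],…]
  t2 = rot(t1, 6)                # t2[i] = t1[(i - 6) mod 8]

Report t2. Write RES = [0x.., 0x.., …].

t0 = [0x64, 0x29, 0x89, 0x29, 0x90, 0xce, 0xd6, 0x76]
t1 = [0x90, 0x29, 0xce, 0x8e, 0xd6, 0x64, 0x76, 0x90]
t2 = [0xce, 0x8e, 0xd6, 0x64, 0x76, 0x90, 0x90, 0x29]

RES = [ 0xce  0x8e  0xd6  0x64  0x76  0x90  0x90  0x29 ]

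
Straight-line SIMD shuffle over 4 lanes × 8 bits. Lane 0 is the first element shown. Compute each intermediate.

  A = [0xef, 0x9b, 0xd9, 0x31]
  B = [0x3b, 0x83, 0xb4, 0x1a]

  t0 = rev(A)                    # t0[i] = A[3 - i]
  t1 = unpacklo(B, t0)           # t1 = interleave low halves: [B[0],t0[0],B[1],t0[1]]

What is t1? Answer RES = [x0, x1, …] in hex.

RES = [ 0x3b  0x31  0x83  0xd9 ]

→ t0 |31|d9|9b|ef|
→ t1 |3b|31|83|d9|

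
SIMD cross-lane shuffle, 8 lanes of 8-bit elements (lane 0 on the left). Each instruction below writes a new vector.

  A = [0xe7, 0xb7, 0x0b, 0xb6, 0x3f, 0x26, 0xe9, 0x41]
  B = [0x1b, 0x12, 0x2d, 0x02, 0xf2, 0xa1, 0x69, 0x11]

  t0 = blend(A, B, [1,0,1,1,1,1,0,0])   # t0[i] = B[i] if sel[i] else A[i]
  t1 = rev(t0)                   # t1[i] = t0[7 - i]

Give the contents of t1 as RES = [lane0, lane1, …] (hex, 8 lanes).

t0 = [0x1b, 0xb7, 0x2d, 0x02, 0xf2, 0xa1, 0xe9, 0x41]
t1 = [0x41, 0xe9, 0xa1, 0xf2, 0x02, 0x2d, 0xb7, 0x1b]

RES = [0x41, 0xe9, 0xa1, 0xf2, 0x02, 0x2d, 0xb7, 0x1b]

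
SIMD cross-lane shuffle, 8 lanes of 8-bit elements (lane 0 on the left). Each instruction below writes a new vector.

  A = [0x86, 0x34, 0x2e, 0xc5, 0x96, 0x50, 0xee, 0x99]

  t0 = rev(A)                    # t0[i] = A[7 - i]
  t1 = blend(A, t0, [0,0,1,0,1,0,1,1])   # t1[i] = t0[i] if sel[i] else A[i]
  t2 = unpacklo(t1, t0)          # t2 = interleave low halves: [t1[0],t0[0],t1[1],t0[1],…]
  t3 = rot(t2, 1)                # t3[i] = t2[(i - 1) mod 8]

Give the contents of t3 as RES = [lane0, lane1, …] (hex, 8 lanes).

t0 = [0x99, 0xee, 0x50, 0x96, 0xc5, 0x2e, 0x34, 0x86]
t1 = [0x86, 0x34, 0x50, 0xc5, 0xc5, 0x50, 0x34, 0x86]
t2 = [0x86, 0x99, 0x34, 0xee, 0x50, 0x50, 0xc5, 0x96]
t3 = [0x96, 0x86, 0x99, 0x34, 0xee, 0x50, 0x50, 0xc5]

RES = [ 0x96  0x86  0x99  0x34  0xee  0x50  0x50  0xc5 ]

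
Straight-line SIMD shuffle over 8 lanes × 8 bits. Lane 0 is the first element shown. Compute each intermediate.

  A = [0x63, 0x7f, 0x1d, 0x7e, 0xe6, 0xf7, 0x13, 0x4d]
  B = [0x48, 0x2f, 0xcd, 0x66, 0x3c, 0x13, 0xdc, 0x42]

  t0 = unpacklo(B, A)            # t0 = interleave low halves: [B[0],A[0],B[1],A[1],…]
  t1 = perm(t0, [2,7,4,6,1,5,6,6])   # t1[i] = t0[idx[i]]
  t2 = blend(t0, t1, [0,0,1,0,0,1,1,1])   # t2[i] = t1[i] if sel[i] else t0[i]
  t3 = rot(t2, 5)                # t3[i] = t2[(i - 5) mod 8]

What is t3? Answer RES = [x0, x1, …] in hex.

  t0: 48 63 2f 7f cd 1d 66 7e
  t1: 2f 7e cd 66 63 1d 66 66
  t2: 48 63 cd 7f cd 1d 66 66
  t3: 7f cd 1d 66 66 48 63 cd

RES = [ 0x7f  0xcd  0x1d  0x66  0x66  0x48  0x63  0xcd ]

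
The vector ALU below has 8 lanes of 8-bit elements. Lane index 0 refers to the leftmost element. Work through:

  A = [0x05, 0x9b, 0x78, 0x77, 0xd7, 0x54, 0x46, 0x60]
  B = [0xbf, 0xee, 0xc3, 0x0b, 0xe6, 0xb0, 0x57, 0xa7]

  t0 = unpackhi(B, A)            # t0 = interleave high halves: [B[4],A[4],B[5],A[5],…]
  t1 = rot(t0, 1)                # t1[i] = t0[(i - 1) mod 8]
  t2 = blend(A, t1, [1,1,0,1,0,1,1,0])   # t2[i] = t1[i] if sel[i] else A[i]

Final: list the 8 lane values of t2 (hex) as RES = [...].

t0 = [0xe6, 0xd7, 0xb0, 0x54, 0x57, 0x46, 0xa7, 0x60]
t1 = [0x60, 0xe6, 0xd7, 0xb0, 0x54, 0x57, 0x46, 0xa7]
t2 = [0x60, 0xe6, 0x78, 0xb0, 0xd7, 0x57, 0x46, 0x60]

RES = [0x60, 0xe6, 0x78, 0xb0, 0xd7, 0x57, 0x46, 0x60]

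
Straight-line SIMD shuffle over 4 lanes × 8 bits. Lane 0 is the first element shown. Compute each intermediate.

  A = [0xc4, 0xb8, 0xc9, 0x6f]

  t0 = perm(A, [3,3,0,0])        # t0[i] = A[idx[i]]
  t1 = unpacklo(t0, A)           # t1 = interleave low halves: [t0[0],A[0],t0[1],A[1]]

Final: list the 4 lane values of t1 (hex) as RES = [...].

t0 = [0x6f, 0x6f, 0xc4, 0xc4]
t1 = [0x6f, 0xc4, 0x6f, 0xb8]

RES = [0x6f, 0xc4, 0x6f, 0xb8]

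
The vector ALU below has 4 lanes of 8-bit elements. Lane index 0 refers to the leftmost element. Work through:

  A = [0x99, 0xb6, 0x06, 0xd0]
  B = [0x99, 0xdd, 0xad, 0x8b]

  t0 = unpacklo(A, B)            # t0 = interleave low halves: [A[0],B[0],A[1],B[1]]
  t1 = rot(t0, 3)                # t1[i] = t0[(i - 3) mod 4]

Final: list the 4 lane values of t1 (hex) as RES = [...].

RES = [0x99, 0xb6, 0xdd, 0x99]

t0 = [0x99, 0x99, 0xb6, 0xdd]
t1 = [0x99, 0xb6, 0xdd, 0x99]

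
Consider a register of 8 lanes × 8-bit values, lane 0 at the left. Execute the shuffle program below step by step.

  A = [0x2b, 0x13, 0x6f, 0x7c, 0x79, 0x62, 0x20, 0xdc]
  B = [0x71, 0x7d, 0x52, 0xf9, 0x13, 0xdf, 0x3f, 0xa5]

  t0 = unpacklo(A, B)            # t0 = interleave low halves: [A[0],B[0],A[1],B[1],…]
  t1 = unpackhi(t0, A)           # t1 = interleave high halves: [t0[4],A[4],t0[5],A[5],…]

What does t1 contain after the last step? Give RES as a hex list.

RES = [ 0x6f  0x79  0x52  0x62  0x7c  0x20  0xf9  0xdc ]

  t0: 2b 71 13 7d 6f 52 7c f9
  t1: 6f 79 52 62 7c 20 f9 dc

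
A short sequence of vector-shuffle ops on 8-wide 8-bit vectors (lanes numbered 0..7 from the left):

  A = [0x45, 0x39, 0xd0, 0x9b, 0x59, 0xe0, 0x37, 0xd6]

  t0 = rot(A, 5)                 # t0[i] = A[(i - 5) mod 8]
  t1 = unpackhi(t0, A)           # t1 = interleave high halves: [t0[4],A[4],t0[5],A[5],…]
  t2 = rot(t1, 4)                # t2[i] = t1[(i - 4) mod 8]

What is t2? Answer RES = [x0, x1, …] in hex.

  t0: 9b 59 e0 37 d6 45 39 d0
  t1: d6 59 45 e0 39 37 d0 d6
  t2: 39 37 d0 d6 d6 59 45 e0

RES = [0x39, 0x37, 0xd0, 0xd6, 0xd6, 0x59, 0x45, 0xe0]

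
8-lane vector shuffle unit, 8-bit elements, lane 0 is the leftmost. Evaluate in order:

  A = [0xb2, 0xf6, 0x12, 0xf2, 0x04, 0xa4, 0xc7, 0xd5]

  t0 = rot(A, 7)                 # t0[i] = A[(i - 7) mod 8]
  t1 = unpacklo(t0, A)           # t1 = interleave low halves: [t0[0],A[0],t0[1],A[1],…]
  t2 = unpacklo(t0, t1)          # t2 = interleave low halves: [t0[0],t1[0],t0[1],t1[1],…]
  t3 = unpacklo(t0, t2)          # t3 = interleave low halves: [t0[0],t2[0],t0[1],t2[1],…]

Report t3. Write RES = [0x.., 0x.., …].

t0 = [0xf6, 0x12, 0xf2, 0x04, 0xa4, 0xc7, 0xd5, 0xb2]
t1 = [0xf6, 0xb2, 0x12, 0xf6, 0xf2, 0x12, 0x04, 0xf2]
t2 = [0xf6, 0xf6, 0x12, 0xb2, 0xf2, 0x12, 0x04, 0xf6]
t3 = [0xf6, 0xf6, 0x12, 0xf6, 0xf2, 0x12, 0x04, 0xb2]

RES = [0xf6, 0xf6, 0x12, 0xf6, 0xf2, 0x12, 0x04, 0xb2]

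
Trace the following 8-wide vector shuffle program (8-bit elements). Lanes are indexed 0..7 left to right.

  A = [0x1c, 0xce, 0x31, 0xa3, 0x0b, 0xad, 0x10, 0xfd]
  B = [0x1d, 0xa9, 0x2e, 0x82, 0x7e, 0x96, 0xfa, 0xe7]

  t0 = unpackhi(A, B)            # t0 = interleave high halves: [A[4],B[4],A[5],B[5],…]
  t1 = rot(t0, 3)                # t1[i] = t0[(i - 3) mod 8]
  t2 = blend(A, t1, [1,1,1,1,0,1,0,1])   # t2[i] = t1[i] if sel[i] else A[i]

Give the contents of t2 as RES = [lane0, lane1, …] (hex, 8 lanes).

  t0: 0b 7e ad 96 10 fa fd e7
  t1: fa fd e7 0b 7e ad 96 10
  t2: fa fd e7 0b 0b ad 10 10

RES = [0xfa, 0xfd, 0xe7, 0x0b, 0x0b, 0xad, 0x10, 0x10]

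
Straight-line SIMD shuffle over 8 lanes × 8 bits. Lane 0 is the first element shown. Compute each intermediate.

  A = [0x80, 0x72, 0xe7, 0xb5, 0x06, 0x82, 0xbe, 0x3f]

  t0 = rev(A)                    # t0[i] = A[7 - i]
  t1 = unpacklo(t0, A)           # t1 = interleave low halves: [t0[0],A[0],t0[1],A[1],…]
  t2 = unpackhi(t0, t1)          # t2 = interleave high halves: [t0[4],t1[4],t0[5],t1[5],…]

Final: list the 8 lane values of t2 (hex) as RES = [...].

RES = [ 0xb5  0x82  0xe7  0xe7  0x72  0x06  0x80  0xb5 ]

→ t0 |3f|be|82|06|b5|e7|72|80|
→ t1 |3f|80|be|72|82|e7|06|b5|
→ t2 |b5|82|e7|e7|72|06|80|b5|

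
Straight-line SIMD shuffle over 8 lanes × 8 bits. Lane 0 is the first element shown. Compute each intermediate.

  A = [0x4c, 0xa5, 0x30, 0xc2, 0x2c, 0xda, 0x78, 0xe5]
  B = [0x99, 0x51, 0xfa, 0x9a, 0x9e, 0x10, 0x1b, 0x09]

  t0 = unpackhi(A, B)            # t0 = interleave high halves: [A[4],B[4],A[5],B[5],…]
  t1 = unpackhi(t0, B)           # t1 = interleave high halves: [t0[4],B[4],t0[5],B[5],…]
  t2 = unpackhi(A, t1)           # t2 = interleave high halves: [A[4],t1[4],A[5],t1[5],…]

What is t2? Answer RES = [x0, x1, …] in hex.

RES = [ 0x2c  0xe5  0xda  0x1b  0x78  0x09  0xe5  0x09 ]

  t0: 2c 9e da 10 78 1b e5 09
  t1: 78 9e 1b 10 e5 1b 09 09
  t2: 2c e5 da 1b 78 09 e5 09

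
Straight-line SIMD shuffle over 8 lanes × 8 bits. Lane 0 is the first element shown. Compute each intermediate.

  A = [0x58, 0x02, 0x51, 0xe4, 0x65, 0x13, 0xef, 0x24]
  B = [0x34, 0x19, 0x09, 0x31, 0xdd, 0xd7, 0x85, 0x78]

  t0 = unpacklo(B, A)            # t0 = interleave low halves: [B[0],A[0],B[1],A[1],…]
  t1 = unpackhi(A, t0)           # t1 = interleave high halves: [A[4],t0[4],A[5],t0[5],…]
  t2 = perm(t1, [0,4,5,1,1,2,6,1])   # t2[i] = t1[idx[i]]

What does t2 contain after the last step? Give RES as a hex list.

t0 = [0x34, 0x58, 0x19, 0x02, 0x09, 0x51, 0x31, 0xe4]
t1 = [0x65, 0x09, 0x13, 0x51, 0xef, 0x31, 0x24, 0xe4]
t2 = [0x65, 0xef, 0x31, 0x09, 0x09, 0x13, 0x24, 0x09]

RES = [ 0x65  0xef  0x31  0x09  0x09  0x13  0x24  0x09 ]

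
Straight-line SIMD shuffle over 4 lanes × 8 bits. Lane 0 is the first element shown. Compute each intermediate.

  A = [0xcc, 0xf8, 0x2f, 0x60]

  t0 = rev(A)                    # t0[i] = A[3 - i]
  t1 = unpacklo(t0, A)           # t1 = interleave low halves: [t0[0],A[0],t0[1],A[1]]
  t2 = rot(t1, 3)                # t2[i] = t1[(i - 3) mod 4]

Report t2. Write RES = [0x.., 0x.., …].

RES = [ 0xcc  0x2f  0xf8  0x60 ]

  t0: 60 2f f8 cc
  t1: 60 cc 2f f8
  t2: cc 2f f8 60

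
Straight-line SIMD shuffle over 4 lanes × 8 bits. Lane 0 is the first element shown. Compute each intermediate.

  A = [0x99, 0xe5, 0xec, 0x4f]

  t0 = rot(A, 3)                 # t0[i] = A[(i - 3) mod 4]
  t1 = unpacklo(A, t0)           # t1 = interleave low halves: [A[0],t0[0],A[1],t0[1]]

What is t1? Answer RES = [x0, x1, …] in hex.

→ t0 |e5|ec|4f|99|
→ t1 |99|e5|e5|ec|

RES = [ 0x99  0xe5  0xe5  0xec ]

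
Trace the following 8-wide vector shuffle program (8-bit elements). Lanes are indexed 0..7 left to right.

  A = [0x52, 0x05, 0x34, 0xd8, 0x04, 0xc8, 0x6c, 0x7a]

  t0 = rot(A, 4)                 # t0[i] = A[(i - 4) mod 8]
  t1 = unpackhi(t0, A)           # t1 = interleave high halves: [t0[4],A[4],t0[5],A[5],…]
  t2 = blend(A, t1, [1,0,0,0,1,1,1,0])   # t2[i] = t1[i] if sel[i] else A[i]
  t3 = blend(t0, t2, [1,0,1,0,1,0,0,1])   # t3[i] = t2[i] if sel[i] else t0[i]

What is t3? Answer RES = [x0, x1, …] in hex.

RES = [ 0x52  0xc8  0x34  0x7a  0x34  0x05  0x34  0x7a ]

  t0: 04 c8 6c 7a 52 05 34 d8
  t1: 52 04 05 c8 34 6c d8 7a
  t2: 52 05 34 d8 34 6c d8 7a
  t3: 52 c8 34 7a 34 05 34 7a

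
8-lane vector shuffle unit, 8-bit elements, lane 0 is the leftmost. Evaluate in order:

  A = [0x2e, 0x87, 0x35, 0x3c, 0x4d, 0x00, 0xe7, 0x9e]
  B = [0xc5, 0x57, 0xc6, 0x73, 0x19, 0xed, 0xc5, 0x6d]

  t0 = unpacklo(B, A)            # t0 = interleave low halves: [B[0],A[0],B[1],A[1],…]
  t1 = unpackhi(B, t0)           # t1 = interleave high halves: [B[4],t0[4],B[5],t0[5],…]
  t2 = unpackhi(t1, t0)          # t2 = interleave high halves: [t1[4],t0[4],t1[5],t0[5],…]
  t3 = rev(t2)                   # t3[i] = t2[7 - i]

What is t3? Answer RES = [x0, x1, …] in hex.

t0 = [0xc5, 0x2e, 0x57, 0x87, 0xc6, 0x35, 0x73, 0x3c]
t1 = [0x19, 0xc6, 0xed, 0x35, 0xc5, 0x73, 0x6d, 0x3c]
t2 = [0xc5, 0xc6, 0x73, 0x35, 0x6d, 0x73, 0x3c, 0x3c]
t3 = [0x3c, 0x3c, 0x73, 0x6d, 0x35, 0x73, 0xc6, 0xc5]

RES = [0x3c, 0x3c, 0x73, 0x6d, 0x35, 0x73, 0xc6, 0xc5]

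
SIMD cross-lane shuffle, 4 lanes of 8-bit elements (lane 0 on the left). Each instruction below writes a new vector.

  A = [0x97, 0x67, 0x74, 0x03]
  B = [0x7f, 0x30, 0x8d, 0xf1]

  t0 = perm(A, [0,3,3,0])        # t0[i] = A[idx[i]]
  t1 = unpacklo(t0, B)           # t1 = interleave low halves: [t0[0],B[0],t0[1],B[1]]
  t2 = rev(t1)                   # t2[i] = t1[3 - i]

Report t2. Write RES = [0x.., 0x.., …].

RES = [ 0x30  0x03  0x7f  0x97 ]

t0 = [0x97, 0x03, 0x03, 0x97]
t1 = [0x97, 0x7f, 0x03, 0x30]
t2 = [0x30, 0x03, 0x7f, 0x97]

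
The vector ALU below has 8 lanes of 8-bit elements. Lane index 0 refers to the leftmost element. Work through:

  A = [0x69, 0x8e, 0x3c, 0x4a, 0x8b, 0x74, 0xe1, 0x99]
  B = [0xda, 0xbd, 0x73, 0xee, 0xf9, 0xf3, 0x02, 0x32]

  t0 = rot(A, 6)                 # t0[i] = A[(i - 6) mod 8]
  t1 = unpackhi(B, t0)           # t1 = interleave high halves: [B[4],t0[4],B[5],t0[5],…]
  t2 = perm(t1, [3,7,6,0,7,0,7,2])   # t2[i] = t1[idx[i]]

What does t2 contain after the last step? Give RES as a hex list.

t0 = [0x3c, 0x4a, 0x8b, 0x74, 0xe1, 0x99, 0x69, 0x8e]
t1 = [0xf9, 0xe1, 0xf3, 0x99, 0x02, 0x69, 0x32, 0x8e]
t2 = [0x99, 0x8e, 0x32, 0xf9, 0x8e, 0xf9, 0x8e, 0xf3]

RES = [0x99, 0x8e, 0x32, 0xf9, 0x8e, 0xf9, 0x8e, 0xf3]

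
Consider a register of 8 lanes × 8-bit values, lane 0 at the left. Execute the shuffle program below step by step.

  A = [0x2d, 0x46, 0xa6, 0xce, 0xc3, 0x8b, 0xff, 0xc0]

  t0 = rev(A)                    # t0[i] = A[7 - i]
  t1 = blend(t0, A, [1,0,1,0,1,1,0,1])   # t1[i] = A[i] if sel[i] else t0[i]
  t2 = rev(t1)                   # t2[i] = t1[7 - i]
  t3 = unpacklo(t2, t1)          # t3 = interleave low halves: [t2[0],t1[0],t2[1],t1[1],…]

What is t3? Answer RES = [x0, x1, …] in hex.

  t0: c0 ff 8b c3 ce a6 46 2d
  t1: 2d ff a6 c3 c3 8b 46 c0
  t2: c0 46 8b c3 c3 a6 ff 2d
  t3: c0 2d 46 ff 8b a6 c3 c3

RES = [0xc0, 0x2d, 0x46, 0xff, 0x8b, 0xa6, 0xc3, 0xc3]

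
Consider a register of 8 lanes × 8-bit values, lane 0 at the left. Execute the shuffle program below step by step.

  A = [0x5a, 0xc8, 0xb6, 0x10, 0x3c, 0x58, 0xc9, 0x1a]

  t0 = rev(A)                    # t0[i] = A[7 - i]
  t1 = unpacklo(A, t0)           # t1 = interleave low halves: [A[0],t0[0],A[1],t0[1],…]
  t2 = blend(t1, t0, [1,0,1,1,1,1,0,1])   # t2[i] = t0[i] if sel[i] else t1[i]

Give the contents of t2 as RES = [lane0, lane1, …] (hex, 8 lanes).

RES = [ 0x1a  0x1a  0x58  0x3c  0x10  0xb6  0x10  0x5a ]

  t0: 1a c9 58 3c 10 b6 c8 5a
  t1: 5a 1a c8 c9 b6 58 10 3c
  t2: 1a 1a 58 3c 10 b6 10 5a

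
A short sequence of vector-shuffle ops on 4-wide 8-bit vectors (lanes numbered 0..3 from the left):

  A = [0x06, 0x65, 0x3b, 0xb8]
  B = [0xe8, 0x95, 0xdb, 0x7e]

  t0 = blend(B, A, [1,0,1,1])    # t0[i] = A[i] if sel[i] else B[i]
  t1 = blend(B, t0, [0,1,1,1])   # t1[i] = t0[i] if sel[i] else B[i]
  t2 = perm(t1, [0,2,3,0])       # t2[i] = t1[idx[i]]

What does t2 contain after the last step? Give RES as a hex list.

RES = [0xe8, 0x3b, 0xb8, 0xe8]

t0 = [0x06, 0x95, 0x3b, 0xb8]
t1 = [0xe8, 0x95, 0x3b, 0xb8]
t2 = [0xe8, 0x3b, 0xb8, 0xe8]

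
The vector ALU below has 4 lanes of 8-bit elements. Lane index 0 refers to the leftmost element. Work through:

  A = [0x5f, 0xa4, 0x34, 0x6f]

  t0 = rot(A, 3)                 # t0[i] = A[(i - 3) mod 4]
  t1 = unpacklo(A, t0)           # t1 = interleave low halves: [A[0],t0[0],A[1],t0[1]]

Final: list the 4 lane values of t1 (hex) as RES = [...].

RES = [0x5f, 0xa4, 0xa4, 0x34]

t0 = [0xa4, 0x34, 0x6f, 0x5f]
t1 = [0x5f, 0xa4, 0xa4, 0x34]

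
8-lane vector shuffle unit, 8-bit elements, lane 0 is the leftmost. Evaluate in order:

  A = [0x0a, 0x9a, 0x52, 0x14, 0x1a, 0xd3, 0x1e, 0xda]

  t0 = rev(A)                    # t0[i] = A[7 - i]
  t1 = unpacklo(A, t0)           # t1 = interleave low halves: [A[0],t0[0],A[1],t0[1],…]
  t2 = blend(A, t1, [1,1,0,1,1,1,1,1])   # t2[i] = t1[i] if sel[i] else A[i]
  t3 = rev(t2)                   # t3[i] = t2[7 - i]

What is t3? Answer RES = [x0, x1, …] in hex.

RES = [ 0x1a  0x14  0xd3  0x52  0x1e  0x52  0xda  0x0a ]

→ t0 |da|1e|d3|1a|14|52|9a|0a|
→ t1 |0a|da|9a|1e|52|d3|14|1a|
→ t2 |0a|da|52|1e|52|d3|14|1a|
→ t3 |1a|14|d3|52|1e|52|da|0a|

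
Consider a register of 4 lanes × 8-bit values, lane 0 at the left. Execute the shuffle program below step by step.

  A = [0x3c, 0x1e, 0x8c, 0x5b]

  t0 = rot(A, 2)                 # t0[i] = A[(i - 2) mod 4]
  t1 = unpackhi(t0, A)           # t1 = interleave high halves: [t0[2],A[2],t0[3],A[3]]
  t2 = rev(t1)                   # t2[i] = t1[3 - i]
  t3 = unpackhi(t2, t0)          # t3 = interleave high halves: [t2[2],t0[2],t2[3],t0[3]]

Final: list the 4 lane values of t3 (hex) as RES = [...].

→ t0 |8c|5b|3c|1e|
→ t1 |3c|8c|1e|5b|
→ t2 |5b|1e|8c|3c|
→ t3 |8c|3c|3c|1e|

RES = [ 0x8c  0x3c  0x3c  0x1e ]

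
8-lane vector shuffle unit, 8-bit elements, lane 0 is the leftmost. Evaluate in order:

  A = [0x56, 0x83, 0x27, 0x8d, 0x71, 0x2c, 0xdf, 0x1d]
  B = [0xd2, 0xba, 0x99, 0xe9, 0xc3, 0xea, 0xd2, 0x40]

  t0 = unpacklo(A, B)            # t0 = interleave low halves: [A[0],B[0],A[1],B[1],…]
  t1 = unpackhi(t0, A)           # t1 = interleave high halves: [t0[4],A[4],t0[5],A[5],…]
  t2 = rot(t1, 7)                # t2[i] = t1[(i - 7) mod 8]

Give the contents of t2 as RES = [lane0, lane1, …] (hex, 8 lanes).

RES = [0x71, 0x99, 0x2c, 0x8d, 0xdf, 0xe9, 0x1d, 0x27]

t0 = [0x56, 0xd2, 0x83, 0xba, 0x27, 0x99, 0x8d, 0xe9]
t1 = [0x27, 0x71, 0x99, 0x2c, 0x8d, 0xdf, 0xe9, 0x1d]
t2 = [0x71, 0x99, 0x2c, 0x8d, 0xdf, 0xe9, 0x1d, 0x27]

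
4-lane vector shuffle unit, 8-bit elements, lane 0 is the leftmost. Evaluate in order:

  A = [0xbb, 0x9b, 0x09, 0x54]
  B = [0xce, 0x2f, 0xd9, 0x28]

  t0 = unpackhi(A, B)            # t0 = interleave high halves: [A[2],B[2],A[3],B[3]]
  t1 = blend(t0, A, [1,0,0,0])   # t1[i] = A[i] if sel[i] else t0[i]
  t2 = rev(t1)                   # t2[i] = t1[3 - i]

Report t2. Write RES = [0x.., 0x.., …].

t0 = [0x09, 0xd9, 0x54, 0x28]
t1 = [0xbb, 0xd9, 0x54, 0x28]
t2 = [0x28, 0x54, 0xd9, 0xbb]

RES = [ 0x28  0x54  0xd9  0xbb ]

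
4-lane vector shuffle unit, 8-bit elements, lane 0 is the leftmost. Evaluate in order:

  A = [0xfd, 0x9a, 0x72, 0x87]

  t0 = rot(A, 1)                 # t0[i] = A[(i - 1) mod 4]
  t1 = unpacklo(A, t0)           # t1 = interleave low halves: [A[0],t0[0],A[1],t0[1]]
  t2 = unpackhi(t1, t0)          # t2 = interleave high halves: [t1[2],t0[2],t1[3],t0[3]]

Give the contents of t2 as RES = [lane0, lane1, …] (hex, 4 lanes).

→ t0 |87|fd|9a|72|
→ t1 |fd|87|9a|fd|
→ t2 |9a|9a|fd|72|

RES = [ 0x9a  0x9a  0xfd  0x72 ]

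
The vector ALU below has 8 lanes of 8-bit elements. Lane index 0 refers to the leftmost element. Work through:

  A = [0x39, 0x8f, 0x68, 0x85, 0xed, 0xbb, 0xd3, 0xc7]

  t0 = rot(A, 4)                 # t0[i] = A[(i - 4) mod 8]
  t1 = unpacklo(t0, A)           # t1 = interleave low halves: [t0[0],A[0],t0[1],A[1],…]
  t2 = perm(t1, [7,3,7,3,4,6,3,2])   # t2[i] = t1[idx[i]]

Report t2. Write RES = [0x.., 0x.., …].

t0 = [0xed, 0xbb, 0xd3, 0xc7, 0x39, 0x8f, 0x68, 0x85]
t1 = [0xed, 0x39, 0xbb, 0x8f, 0xd3, 0x68, 0xc7, 0x85]
t2 = [0x85, 0x8f, 0x85, 0x8f, 0xd3, 0xc7, 0x8f, 0xbb]

RES = [ 0x85  0x8f  0x85  0x8f  0xd3  0xc7  0x8f  0xbb ]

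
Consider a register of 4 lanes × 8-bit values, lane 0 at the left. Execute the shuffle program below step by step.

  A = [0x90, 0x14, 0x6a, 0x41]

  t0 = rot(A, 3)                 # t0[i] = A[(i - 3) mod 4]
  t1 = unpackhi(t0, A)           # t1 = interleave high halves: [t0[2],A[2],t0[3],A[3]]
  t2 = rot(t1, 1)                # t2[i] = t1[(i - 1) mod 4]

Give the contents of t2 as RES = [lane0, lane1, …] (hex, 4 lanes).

RES = [ 0x41  0x41  0x6a  0x90 ]

t0 = [0x14, 0x6a, 0x41, 0x90]
t1 = [0x41, 0x6a, 0x90, 0x41]
t2 = [0x41, 0x41, 0x6a, 0x90]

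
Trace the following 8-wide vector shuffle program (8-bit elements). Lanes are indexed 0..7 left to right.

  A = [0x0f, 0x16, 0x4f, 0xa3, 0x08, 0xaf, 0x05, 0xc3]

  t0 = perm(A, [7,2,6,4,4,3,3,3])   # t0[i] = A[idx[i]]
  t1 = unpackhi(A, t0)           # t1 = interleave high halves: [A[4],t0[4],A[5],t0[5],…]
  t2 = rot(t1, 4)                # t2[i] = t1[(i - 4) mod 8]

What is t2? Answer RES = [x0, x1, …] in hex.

RES = [ 0x05  0xa3  0xc3  0xa3  0x08  0x08  0xaf  0xa3 ]

  t0: c3 4f 05 08 08 a3 a3 a3
  t1: 08 08 af a3 05 a3 c3 a3
  t2: 05 a3 c3 a3 08 08 af a3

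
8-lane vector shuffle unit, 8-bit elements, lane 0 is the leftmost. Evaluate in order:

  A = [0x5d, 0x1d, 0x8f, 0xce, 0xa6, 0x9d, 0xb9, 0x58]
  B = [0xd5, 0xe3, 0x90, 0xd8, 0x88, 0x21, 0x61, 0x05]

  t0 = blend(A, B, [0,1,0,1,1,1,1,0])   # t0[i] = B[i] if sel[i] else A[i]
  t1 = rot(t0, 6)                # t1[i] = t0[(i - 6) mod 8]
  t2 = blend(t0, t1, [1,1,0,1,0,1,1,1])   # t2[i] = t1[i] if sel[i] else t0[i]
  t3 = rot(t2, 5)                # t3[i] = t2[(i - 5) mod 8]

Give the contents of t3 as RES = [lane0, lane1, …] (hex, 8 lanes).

t0 = [0x5d, 0xe3, 0x8f, 0xd8, 0x88, 0x21, 0x61, 0x58]
t1 = [0x8f, 0xd8, 0x88, 0x21, 0x61, 0x58, 0x5d, 0xe3]
t2 = [0x8f, 0xd8, 0x8f, 0x21, 0x88, 0x58, 0x5d, 0xe3]
t3 = [0x21, 0x88, 0x58, 0x5d, 0xe3, 0x8f, 0xd8, 0x8f]

RES = [ 0x21  0x88  0x58  0x5d  0xe3  0x8f  0xd8  0x8f ]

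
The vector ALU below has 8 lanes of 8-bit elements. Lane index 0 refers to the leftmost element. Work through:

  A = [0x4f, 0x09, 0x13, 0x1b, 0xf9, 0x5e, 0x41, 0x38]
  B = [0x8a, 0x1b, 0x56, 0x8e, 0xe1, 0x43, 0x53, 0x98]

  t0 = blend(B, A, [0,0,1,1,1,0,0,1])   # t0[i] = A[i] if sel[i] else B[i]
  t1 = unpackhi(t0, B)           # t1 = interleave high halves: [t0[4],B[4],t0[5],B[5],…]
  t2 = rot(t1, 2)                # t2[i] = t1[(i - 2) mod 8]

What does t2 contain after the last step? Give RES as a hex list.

  t0: 8a 1b 13 1b f9 43 53 38
  t1: f9 e1 43 43 53 53 38 98
  t2: 38 98 f9 e1 43 43 53 53

RES = [ 0x38  0x98  0xf9  0xe1  0x43  0x43  0x53  0x53 ]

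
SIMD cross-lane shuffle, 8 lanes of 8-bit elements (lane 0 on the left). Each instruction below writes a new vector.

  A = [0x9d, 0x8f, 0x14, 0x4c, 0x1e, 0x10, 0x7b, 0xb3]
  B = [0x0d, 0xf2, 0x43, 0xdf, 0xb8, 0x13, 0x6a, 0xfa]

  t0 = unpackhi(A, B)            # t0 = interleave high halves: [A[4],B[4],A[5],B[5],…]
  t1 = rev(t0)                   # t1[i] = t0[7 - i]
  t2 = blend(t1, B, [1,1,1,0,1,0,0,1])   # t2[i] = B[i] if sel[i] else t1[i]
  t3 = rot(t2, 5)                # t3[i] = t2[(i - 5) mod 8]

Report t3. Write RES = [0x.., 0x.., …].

RES = [ 0x7b  0xb8  0x10  0xb8  0xfa  0x0d  0xf2  0x43 ]

  t0: 1e b8 10 13 7b 6a b3 fa
  t1: fa b3 6a 7b 13 10 b8 1e
  t2: 0d f2 43 7b b8 10 b8 fa
  t3: 7b b8 10 b8 fa 0d f2 43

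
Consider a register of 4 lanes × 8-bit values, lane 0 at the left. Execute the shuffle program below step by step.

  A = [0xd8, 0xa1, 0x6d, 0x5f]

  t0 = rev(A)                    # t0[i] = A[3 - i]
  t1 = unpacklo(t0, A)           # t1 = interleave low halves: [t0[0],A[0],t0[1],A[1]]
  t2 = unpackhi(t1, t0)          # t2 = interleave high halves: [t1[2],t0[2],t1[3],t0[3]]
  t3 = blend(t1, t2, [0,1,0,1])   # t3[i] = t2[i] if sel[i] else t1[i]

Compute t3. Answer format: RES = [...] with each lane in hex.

  t0: 5f 6d a1 d8
  t1: 5f d8 6d a1
  t2: 6d a1 a1 d8
  t3: 5f a1 6d d8

RES = [ 0x5f  0xa1  0x6d  0xd8 ]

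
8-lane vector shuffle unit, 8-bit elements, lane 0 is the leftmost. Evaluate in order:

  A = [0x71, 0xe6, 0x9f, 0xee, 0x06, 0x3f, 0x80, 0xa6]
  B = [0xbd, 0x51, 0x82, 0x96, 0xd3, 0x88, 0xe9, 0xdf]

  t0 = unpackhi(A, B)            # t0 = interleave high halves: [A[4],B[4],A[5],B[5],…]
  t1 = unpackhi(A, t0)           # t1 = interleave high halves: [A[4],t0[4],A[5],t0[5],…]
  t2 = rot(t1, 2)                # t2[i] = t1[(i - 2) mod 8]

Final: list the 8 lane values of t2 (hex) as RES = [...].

RES = [ 0xa6  0xdf  0x06  0x80  0x3f  0xe9  0x80  0xa6 ]

t0 = [0x06, 0xd3, 0x3f, 0x88, 0x80, 0xe9, 0xa6, 0xdf]
t1 = [0x06, 0x80, 0x3f, 0xe9, 0x80, 0xa6, 0xa6, 0xdf]
t2 = [0xa6, 0xdf, 0x06, 0x80, 0x3f, 0xe9, 0x80, 0xa6]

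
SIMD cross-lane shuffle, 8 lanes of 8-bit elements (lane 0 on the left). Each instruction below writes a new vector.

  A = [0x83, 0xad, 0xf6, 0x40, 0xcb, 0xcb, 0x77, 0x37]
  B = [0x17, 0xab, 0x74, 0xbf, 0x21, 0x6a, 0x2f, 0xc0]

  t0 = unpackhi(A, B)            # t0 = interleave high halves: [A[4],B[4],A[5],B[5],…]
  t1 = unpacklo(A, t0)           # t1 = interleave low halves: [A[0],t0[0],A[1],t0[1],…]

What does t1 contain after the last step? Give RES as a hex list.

t0 = [0xcb, 0x21, 0xcb, 0x6a, 0x77, 0x2f, 0x37, 0xc0]
t1 = [0x83, 0xcb, 0xad, 0x21, 0xf6, 0xcb, 0x40, 0x6a]

RES = [ 0x83  0xcb  0xad  0x21  0xf6  0xcb  0x40  0x6a ]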